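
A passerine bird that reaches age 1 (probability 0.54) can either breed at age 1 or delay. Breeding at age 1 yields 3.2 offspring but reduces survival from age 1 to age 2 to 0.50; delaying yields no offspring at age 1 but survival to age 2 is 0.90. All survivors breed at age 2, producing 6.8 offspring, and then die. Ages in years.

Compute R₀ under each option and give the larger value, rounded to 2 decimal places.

breed at age 1: R₀ = 0.54 × (3.2 + 0.50 × 6.8) = 0.54 × 6.6000 = 3.5640
delay to age 2: R₀ = 0.54 × (0.90 × 6.8) = 0.54 × 6.1200 = 3.3048
Higher: breed at age 1 (3.5640).

3.56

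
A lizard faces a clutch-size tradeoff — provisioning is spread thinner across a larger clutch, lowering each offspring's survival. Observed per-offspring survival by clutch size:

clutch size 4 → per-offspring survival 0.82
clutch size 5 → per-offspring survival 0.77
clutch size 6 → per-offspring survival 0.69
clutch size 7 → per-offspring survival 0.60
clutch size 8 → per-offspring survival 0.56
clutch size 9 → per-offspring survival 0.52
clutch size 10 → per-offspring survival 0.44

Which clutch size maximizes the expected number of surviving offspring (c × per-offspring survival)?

Expected surviving offspring = c × s(c):
  c=4: 4 × 0.82 = 3.280
  c=5: 5 × 0.77 = 3.850
  c=6: 6 × 0.69 = 4.140
  c=7: 7 × 0.60 = 4.200
  c=8: 8 × 0.56 = 4.480
  c=9: 9 × 0.52 = 4.680
  c=10: 10 × 0.44 = 4.400
Maximum at c = 9 (4.680 surviving offspring).

9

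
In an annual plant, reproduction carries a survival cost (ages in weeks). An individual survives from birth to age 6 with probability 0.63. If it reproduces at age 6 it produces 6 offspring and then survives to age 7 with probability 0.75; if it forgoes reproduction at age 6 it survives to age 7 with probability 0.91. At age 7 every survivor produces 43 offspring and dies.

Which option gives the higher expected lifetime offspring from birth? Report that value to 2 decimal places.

breed at age 6: R₀ = 0.63 × (6 + 0.75 × 43) = 0.63 × 38.2500 = 24.0975
delay to age 7: R₀ = 0.63 × (0.91 × 43) = 0.63 × 39.1300 = 24.6519
Higher: delay to age 7 (24.6519).

24.65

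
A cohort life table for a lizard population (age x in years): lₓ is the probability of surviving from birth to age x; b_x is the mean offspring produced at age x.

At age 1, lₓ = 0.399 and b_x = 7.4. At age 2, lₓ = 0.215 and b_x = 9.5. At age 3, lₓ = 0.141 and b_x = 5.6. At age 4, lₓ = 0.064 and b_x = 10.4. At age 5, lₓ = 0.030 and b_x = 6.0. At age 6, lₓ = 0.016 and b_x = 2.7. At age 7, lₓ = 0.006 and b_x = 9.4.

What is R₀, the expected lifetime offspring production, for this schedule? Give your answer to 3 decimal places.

R₀ = Σ lₓ b_x:
  age 1: 0.399 × 7.4 = 2.9526
  age 2: 0.215 × 9.5 = 2.0425
  age 3: 0.141 × 5.6 = 0.7896
  age 4: 0.064 × 10.4 = 0.6656
  age 5: 0.030 × 6.0 = 0.1800
  age 6: 0.016 × 2.7 = 0.0432
  age 7: 0.006 × 9.4 = 0.0564
R₀ = 2.9526 + 2.0425 + 0.7896 + 0.6656 + 0.1800 + 0.0432 + 0.0564 = 6.7299

6.730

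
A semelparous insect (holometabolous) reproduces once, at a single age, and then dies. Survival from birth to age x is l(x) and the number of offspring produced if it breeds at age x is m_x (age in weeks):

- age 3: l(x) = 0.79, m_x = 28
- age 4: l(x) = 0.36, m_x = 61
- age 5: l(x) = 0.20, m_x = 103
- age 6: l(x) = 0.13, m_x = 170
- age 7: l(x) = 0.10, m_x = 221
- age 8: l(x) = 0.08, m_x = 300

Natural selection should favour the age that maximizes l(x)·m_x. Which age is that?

8

Expected offspring if breeding at age x = l(x) × m_x:
  age 3: 0.79 × 28 = 22.120
  age 4: 0.36 × 61 = 21.960
  age 5: 0.20 × 103 = 20.600
  age 6: 0.13 × 170 = 22.100
  age 7: 0.10 × 221 = 22.100
  age 8: 0.08 × 300 = 24.000
Maximum at age 8 (24.000).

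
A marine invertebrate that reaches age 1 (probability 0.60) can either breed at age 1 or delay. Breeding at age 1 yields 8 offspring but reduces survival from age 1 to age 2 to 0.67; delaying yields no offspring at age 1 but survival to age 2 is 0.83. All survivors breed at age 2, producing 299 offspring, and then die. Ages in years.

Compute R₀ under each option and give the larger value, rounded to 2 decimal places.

breed at age 1: R₀ = 0.60 × (8 + 0.67 × 299) = 0.60 × 208.3300 = 124.9980
delay to age 2: R₀ = 0.60 × (0.83 × 299) = 0.60 × 248.1700 = 148.9020
Higher: delay to age 2 (148.9020).

148.90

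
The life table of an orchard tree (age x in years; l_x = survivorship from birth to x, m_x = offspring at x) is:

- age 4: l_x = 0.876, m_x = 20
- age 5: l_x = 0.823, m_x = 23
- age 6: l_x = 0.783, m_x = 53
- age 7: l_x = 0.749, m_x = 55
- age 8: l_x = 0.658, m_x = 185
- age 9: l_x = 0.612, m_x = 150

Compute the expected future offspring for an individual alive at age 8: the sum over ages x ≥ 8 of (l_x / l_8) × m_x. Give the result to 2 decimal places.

l_8 = 0.658. Conditional survival from age 8 to x is l_x / l_8.
  x=8: (0.658/0.658) × 185 = 185.0000
  x=9: (0.612/0.658) × 150 = 139.5137
Sum = 185.0000 + 139.5137 = 324.5137

324.51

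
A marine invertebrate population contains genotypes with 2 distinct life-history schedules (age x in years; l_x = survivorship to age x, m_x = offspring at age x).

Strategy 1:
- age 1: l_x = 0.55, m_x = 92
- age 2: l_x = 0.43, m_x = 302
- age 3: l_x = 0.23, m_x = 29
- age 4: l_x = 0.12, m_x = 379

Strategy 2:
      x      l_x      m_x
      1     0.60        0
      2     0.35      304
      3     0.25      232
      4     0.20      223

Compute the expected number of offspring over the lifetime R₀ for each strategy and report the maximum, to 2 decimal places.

Strategy 1: R₀ = 0.55×92 + 0.43×302 + 0.23×29 + 0.12×379 = 232.6100
Strategy 2: R₀ = 0.60×0 + 0.35×304 + 0.25×232 + 0.20×223 = 209.0000
Highest R₀: strategy 1 with 232.6100.

232.61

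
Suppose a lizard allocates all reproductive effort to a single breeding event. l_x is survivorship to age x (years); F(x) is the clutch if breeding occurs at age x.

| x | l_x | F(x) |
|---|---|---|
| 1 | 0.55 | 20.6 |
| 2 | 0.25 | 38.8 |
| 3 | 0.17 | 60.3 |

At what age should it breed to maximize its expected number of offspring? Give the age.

1

Expected offspring if breeding at age x = l_x × F(x):
  age 1: 0.55 × 20.6 = 11.330
  age 2: 0.25 × 38.8 = 9.700
  age 3: 0.17 × 60.3 = 10.251
Maximum at age 1 (11.330).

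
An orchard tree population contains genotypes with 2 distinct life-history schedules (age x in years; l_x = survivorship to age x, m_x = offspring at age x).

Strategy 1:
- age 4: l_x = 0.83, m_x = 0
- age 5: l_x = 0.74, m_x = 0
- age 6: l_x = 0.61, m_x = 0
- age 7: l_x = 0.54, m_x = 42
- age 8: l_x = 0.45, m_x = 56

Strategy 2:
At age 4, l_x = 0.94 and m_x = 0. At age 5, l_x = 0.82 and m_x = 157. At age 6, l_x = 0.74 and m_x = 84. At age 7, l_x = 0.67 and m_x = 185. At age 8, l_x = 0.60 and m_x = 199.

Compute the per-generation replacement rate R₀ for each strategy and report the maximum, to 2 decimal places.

434.25

Strategy 1: R₀ = 0.83×0 + 0.74×0 + 0.61×0 + 0.54×42 + 0.45×56 = 47.8800
Strategy 2: R₀ = 0.94×0 + 0.82×157 + 0.74×84 + 0.67×185 + 0.60×199 = 434.2500
Highest R₀: strategy 2 with 434.2500.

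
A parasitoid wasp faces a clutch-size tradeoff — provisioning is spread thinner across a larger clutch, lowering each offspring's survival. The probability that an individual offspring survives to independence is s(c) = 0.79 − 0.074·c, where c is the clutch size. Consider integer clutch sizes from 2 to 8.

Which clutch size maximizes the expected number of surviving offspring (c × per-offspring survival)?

Expected surviving offspring = c × s(c):
  c=2: 2 × 0.642 = 1.284
  c=3: 3 × 0.568 = 1.704
  c=4: 4 × 0.494 = 1.976
  c=5: 5 × 0.420 = 2.100
  c=6: 6 × 0.346 = 2.076
  c=7: 7 × 0.272 = 1.904
  c=8: 8 × 0.198 = 1.584
Maximum at c = 5 (2.100 surviving offspring).

5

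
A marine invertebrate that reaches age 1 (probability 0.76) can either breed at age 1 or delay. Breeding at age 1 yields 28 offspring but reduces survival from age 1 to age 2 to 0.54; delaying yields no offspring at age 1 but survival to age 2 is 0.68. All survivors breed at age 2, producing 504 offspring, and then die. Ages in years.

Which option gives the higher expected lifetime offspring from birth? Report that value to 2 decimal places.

260.47

breed at age 1: R₀ = 0.76 × (28 + 0.54 × 504) = 0.76 × 300.1600 = 228.1216
delay to age 2: R₀ = 0.76 × (0.68 × 504) = 0.76 × 342.7200 = 260.4672
Higher: delay to age 2 (260.4672).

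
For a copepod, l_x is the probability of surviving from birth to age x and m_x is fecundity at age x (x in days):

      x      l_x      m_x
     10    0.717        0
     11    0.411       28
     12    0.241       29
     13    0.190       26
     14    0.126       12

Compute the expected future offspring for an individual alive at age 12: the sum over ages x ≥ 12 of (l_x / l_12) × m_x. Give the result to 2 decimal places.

55.77

l_12 = 0.241. Conditional survival from age 12 to x is l_x / l_12.
  x=12: (0.241/0.241) × 29 = 29.0000
  x=13: (0.190/0.241) × 26 = 20.4979
  x=14: (0.126/0.241) × 12 = 6.2739
Sum = 29.0000 + 20.4979 + 6.2739 = 55.7718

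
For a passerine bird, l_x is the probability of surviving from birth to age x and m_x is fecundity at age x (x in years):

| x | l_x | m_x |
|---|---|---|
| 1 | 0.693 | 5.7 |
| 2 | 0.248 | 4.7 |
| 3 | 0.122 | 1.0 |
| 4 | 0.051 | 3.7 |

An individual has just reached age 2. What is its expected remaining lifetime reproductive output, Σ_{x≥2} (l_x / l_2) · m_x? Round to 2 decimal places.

5.95

l_2 = 0.248. Conditional survival from age 2 to x is l_x / l_2.
  x=2: (0.248/0.248) × 4.7 = 4.7000
  x=3: (0.122/0.248) × 1.0 = 0.4919
  x=4: (0.051/0.248) × 3.7 = 0.7609
Sum = 4.7000 + 0.4919 + 0.7609 = 5.9528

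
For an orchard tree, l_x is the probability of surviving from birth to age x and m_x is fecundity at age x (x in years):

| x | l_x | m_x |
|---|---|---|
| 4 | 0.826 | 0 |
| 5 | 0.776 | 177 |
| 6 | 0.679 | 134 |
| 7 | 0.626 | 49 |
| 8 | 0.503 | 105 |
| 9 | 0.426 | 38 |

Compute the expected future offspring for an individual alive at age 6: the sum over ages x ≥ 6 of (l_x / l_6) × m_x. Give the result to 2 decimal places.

280.80

l_6 = 0.679. Conditional survival from age 6 to x is l_x / l_6.
  x=6: (0.679/0.679) × 134 = 134.0000
  x=7: (0.626/0.679) × 49 = 45.1753
  x=8: (0.503/0.679) × 105 = 77.7835
  x=9: (0.426/0.679) × 38 = 23.8409
Sum = 134.0000 + 45.1753 + 77.7835 + 23.8409 = 280.7997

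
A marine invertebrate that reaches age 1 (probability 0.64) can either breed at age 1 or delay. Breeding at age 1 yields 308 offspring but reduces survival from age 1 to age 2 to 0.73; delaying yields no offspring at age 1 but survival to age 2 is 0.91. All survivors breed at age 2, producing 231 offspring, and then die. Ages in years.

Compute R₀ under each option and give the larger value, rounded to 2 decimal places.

breed at age 1: R₀ = 0.64 × (308 + 0.73 × 231) = 0.64 × 476.6300 = 305.0432
delay to age 2: R₀ = 0.64 × (0.91 × 231) = 0.64 × 210.2100 = 134.5344
Higher: breed at age 1 (305.0432).

305.04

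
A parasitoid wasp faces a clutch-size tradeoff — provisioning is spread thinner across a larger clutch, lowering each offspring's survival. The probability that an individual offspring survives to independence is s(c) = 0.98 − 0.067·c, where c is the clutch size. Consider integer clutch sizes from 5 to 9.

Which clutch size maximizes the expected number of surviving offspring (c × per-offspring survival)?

Expected surviving offspring = c × s(c):
  c=5: 5 × 0.645 = 3.225
  c=6: 6 × 0.578 = 3.468
  c=7: 7 × 0.511 = 3.577
  c=8: 8 × 0.444 = 3.552
  c=9: 9 × 0.377 = 3.393
Maximum at c = 7 (3.577 surviving offspring).

7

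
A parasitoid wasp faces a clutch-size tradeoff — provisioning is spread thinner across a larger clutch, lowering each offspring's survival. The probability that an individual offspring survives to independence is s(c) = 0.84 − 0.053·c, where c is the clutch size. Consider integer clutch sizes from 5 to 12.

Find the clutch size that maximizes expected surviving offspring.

8

Expected surviving offspring = c × s(c):
  c=5: 5 × 0.575 = 2.875
  c=6: 6 × 0.522 = 3.132
  c=7: 7 × 0.469 = 3.283
  c=8: 8 × 0.416 = 3.328
  c=9: 9 × 0.363 = 3.267
  c=10: 10 × 0.310 = 3.100
  c=11: 11 × 0.257 = 2.827
  c=12: 12 × 0.204 = 2.448
Maximum at c = 8 (3.328 surviving offspring).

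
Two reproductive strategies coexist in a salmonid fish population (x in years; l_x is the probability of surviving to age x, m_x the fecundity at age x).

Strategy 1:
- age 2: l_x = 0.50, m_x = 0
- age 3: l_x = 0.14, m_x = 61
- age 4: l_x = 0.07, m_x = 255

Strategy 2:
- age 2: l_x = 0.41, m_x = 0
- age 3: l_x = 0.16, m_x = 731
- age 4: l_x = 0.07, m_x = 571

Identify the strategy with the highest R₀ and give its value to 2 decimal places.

156.93

Strategy 1: R₀ = 0.50×0 + 0.14×61 + 0.07×255 = 26.3900
Strategy 2: R₀ = 0.41×0 + 0.16×731 + 0.07×571 = 156.9300
Highest R₀: strategy 2 with 156.9300.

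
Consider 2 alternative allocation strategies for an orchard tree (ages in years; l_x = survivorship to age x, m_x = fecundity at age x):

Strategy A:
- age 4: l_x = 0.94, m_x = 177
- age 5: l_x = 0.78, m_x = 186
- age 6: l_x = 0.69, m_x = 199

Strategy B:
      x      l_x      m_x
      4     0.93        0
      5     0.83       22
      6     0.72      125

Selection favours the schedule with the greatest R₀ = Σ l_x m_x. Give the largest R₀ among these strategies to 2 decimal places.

448.77

Strategy A: R₀ = 0.94×177 + 0.78×186 + 0.69×199 = 448.7700
Strategy B: R₀ = 0.93×0 + 0.83×22 + 0.72×125 = 108.2600
Highest R₀: strategy A with 448.7700.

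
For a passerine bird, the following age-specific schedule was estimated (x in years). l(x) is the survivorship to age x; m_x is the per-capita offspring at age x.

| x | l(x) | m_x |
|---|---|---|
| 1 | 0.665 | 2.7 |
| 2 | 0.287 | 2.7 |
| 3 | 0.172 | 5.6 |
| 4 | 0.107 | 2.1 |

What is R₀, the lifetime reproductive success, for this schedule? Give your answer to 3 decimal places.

3.758

R₀ = Σ l(x) m_x:
  age 1: 0.665 × 2.7 = 1.7955
  age 2: 0.287 × 2.7 = 0.7749
  age 3: 0.172 × 5.6 = 0.9632
  age 4: 0.107 × 2.1 = 0.2247
R₀ = 1.7955 + 0.7749 + 0.9632 + 0.2247 = 3.7583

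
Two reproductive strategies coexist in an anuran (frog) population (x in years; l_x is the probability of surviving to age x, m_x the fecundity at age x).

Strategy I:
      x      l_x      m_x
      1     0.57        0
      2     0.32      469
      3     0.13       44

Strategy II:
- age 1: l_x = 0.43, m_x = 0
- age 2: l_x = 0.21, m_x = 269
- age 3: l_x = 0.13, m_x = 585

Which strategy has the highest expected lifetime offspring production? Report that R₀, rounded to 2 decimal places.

155.80

Strategy I: R₀ = 0.57×0 + 0.32×469 + 0.13×44 = 155.8000
Strategy II: R₀ = 0.43×0 + 0.21×269 + 0.13×585 = 132.5400
Highest R₀: strategy I with 155.8000.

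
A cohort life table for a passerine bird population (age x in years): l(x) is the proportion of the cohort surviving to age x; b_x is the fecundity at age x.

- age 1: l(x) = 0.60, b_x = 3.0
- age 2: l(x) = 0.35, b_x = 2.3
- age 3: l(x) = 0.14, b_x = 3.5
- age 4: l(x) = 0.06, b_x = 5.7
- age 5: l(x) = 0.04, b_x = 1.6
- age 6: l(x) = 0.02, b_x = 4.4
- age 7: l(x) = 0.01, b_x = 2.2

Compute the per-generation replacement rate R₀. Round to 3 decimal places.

R₀ = Σ l(x) b_x:
  age 1: 0.60 × 3.0 = 1.8000
  age 2: 0.35 × 2.3 = 0.8050
  age 3: 0.14 × 3.5 = 0.4900
  age 4: 0.06 × 5.7 = 0.3420
  age 5: 0.04 × 1.6 = 0.0640
  age 6: 0.02 × 4.4 = 0.0880
  age 7: 0.01 × 2.2 = 0.0220
R₀ = 1.8000 + 0.8050 + 0.4900 + 0.3420 + 0.0640 + 0.0880 + 0.0220 = 3.6110

3.611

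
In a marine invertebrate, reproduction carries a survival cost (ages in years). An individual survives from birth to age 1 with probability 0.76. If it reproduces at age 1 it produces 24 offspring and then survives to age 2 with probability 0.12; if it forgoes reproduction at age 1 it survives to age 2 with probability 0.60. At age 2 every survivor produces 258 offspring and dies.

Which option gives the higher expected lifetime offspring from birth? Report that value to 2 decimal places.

breed at age 1: R₀ = 0.76 × (24 + 0.12 × 258) = 0.76 × 54.9600 = 41.7696
delay to age 2: R₀ = 0.76 × (0.60 × 258) = 0.76 × 154.8000 = 117.6480
Higher: delay to age 2 (117.6480).

117.65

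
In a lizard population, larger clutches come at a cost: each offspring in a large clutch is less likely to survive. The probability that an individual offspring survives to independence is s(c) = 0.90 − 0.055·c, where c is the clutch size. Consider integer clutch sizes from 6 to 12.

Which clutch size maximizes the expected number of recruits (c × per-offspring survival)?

8

Expected recruits = c × s(c):
  c=6: 6 × 0.570 = 3.420
  c=7: 7 × 0.515 = 3.605
  c=8: 8 × 0.460 = 3.680
  c=9: 9 × 0.405 = 3.645
  c=10: 10 × 0.350 = 3.500
  c=11: 11 × 0.295 = 3.245
  c=12: 12 × 0.240 = 2.880
Maximum at c = 8 (3.680 recruits).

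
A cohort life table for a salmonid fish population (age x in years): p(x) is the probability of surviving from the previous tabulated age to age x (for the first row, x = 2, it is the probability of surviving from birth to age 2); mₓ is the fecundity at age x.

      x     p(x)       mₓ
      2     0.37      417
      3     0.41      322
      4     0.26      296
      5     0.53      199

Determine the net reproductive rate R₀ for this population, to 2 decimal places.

218.97

Survivorship from birth: l_x = p_2·p_3·…·p_x.
  l_2 = 0.37000
  l_3 = 0.15170
  l_4 = 0.03944
  l_5 = 0.02090
R₀ = Σ l_x mₓ:
  age 2: 0.37000 × 417 = 154.2900
  age 3: 0.15170 × 322 = 48.8474
  age 4: 0.03944 × 296 = 11.6742
  age 5: 0.02090 × 199 = 4.1591
R₀ = 154.2900 + 48.8474 + 11.6742 + 4.1591 = 218.9707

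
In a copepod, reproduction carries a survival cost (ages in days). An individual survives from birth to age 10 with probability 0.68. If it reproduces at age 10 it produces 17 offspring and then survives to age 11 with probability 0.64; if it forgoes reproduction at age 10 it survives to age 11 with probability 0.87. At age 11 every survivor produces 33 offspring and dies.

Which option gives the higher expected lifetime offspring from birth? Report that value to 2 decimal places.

25.92

breed at age 10: R₀ = 0.68 × (17 + 0.64 × 33) = 0.68 × 38.1200 = 25.9216
delay to age 11: R₀ = 0.68 × (0.87 × 33) = 0.68 × 28.7100 = 19.5228
Higher: breed at age 10 (25.9216).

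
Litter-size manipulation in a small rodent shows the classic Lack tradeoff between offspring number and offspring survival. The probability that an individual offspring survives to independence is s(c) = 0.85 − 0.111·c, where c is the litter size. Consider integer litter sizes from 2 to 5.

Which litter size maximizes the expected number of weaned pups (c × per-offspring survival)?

4

Expected weaned pups = c × s(c):
  c=2: 2 × 0.628 = 1.256
  c=3: 3 × 0.517 = 1.551
  c=4: 4 × 0.406 = 1.624
  c=5: 5 × 0.295 = 1.475
Maximum at c = 4 (1.624 weaned pups).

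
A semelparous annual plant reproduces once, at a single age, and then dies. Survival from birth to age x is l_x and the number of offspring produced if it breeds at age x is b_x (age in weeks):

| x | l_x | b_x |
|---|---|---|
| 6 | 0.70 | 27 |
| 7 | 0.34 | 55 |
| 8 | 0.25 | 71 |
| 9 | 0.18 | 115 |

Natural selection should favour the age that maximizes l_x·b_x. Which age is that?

9

Expected offspring if breeding at age x = l_x × b_x:
  age 6: 0.70 × 27 = 18.900
  age 7: 0.34 × 55 = 18.700
  age 8: 0.25 × 71 = 17.750
  age 9: 0.18 × 115 = 20.700
Maximum at age 9 (20.700).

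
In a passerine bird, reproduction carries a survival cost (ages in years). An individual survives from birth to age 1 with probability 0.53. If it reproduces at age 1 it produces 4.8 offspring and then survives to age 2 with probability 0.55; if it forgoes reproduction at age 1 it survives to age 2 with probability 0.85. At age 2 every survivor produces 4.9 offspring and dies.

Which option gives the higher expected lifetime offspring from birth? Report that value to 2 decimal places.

breed at age 1: R₀ = 0.53 × (4.8 + 0.55 × 4.9) = 0.53 × 7.4950 = 3.9724
delay to age 2: R₀ = 0.53 × (0.85 × 4.9) = 0.53 × 4.1650 = 2.2075
Higher: breed at age 1 (3.9724).

3.97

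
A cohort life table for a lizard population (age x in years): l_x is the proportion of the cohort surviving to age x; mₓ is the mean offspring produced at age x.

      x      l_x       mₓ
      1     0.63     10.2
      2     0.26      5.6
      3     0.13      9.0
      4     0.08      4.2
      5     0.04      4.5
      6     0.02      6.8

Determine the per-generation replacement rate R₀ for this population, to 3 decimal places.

9.704

R₀ = Σ l_x mₓ:
  age 1: 0.63 × 10.2 = 6.4260
  age 2: 0.26 × 5.6 = 1.4560
  age 3: 0.13 × 9.0 = 1.1700
  age 4: 0.08 × 4.2 = 0.3360
  age 5: 0.04 × 4.5 = 0.1800
  age 6: 0.02 × 6.8 = 0.1360
R₀ = 6.4260 + 1.4560 + 1.1700 + 0.3360 + 0.1800 + 0.1360 = 9.7040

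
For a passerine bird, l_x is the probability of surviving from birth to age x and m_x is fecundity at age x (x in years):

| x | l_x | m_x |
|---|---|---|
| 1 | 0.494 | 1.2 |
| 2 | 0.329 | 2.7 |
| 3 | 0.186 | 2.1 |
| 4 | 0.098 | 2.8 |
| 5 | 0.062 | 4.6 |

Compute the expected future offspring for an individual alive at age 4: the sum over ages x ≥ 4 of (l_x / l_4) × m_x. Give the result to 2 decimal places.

5.71

l_4 = 0.098. Conditional survival from age 4 to x is l_x / l_4.
  x=4: (0.098/0.098) × 2.8 = 2.8000
  x=5: (0.062/0.098) × 4.6 = 2.9102
Sum = 2.8000 + 2.9102 = 5.7102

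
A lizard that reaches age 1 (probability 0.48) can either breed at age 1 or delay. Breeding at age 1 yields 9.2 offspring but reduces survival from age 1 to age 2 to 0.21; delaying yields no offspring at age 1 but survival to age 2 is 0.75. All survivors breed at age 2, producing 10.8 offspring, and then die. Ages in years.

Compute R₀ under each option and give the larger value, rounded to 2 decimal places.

breed at age 1: R₀ = 0.48 × (9.2 + 0.21 × 10.8) = 0.48 × 11.4680 = 5.5046
delay to age 2: R₀ = 0.48 × (0.75 × 10.8) = 0.48 × 8.1000 = 3.8880
Higher: breed at age 1 (5.5046).

5.50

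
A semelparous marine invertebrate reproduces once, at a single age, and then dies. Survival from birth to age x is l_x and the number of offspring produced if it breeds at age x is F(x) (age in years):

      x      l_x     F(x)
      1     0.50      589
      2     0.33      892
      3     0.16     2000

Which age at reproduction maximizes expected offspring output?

Expected offspring if breeding at age x = l_x × F(x):
  age 1: 0.50 × 589 = 294.500
  age 2: 0.33 × 892 = 294.360
  age 3: 0.16 × 2000 = 320.000
Maximum at age 3 (320.000).

3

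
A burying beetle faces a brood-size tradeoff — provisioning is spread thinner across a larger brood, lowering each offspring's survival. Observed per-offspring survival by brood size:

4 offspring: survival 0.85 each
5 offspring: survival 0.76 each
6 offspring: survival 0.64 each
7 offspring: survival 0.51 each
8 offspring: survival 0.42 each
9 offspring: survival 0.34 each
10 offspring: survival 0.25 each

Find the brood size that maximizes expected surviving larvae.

Expected surviving larvae = c × s(c):
  c=4: 4 × 0.85 = 3.400
  c=5: 5 × 0.76 = 3.800
  c=6: 6 × 0.64 = 3.840
  c=7: 7 × 0.51 = 3.570
  c=8: 8 × 0.42 = 3.360
  c=9: 9 × 0.34 = 3.060
  c=10: 10 × 0.25 = 2.500
Maximum at c = 6 (3.840 surviving larvae).

6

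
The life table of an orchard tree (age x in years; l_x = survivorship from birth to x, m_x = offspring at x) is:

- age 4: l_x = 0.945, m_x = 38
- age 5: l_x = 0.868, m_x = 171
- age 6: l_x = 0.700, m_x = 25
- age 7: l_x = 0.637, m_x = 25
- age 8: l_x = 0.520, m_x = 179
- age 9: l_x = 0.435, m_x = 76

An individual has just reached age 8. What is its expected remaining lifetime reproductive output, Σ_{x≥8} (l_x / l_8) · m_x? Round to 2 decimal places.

242.58

l_8 = 0.520. Conditional survival from age 8 to x is l_x / l_8.
  x=8: (0.520/0.520) × 179 = 179.0000
  x=9: (0.435/0.520) × 76 = 63.5769
Sum = 179.0000 + 63.5769 = 242.5769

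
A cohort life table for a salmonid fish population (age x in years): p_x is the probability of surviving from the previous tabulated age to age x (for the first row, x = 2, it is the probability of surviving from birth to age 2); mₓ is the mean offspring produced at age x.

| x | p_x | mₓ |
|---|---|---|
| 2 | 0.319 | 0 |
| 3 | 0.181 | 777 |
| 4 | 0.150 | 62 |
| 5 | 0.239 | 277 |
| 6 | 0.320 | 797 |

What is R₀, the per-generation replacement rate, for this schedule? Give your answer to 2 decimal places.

46.50

Survivorship from birth: l_x = p_2·p_3·…·p_x.
  l_2 = 0.31900
  l_3 = 0.05774
  l_4 = 0.00866
  l_5 = 0.00207
  l_6 = 0.00066
R₀ = Σ l_x mₓ:
  age 2: 0.31900 × 0 = 0.0000
  age 3: 0.05774 × 777 = 44.8640
  age 4: 0.00866 × 62 = 0.5369
  age 5: 0.00207 × 277 = 0.5734
  age 6: 0.00066 × 797 = 0.5260
R₀ = 0.0000 + 44.8640 + 0.5369 + 0.5734 + 0.5260 = 46.5003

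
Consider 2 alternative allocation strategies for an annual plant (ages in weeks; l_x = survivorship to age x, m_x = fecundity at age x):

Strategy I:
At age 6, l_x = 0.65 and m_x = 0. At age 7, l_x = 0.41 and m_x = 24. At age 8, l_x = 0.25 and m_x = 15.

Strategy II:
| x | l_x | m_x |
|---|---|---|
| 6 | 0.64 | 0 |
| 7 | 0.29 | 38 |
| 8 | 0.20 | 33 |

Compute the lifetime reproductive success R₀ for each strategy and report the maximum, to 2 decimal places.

17.62

Strategy I: R₀ = 0.65×0 + 0.41×24 + 0.25×15 = 13.5900
Strategy II: R₀ = 0.64×0 + 0.29×38 + 0.20×33 = 17.6200
Highest R₀: strategy II with 17.6200.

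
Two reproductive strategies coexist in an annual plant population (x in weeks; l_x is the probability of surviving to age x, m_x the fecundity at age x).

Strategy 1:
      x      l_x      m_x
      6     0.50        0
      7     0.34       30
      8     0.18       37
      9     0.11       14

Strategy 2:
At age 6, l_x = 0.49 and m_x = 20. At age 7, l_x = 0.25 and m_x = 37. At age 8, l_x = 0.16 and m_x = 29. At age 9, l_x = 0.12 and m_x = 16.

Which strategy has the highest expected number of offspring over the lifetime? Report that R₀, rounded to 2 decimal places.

25.61

Strategy 1: R₀ = 0.50×0 + 0.34×30 + 0.18×37 + 0.11×14 = 18.4000
Strategy 2: R₀ = 0.49×20 + 0.25×37 + 0.16×29 + 0.12×16 = 25.6100
Highest R₀: strategy 2 with 25.6100.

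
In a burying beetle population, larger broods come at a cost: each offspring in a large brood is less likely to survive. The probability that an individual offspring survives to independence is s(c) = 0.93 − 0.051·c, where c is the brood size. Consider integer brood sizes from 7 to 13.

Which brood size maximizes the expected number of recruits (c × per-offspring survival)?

9

Expected recruits = c × s(c):
  c=7: 7 × 0.573 = 4.011
  c=8: 8 × 0.522 = 4.176
  c=9: 9 × 0.471 = 4.239
  c=10: 10 × 0.420 = 4.200
  c=11: 11 × 0.369 = 4.059
  c=12: 12 × 0.318 = 3.816
  c=13: 13 × 0.267 = 3.471
Maximum at c = 9 (4.239 recruits).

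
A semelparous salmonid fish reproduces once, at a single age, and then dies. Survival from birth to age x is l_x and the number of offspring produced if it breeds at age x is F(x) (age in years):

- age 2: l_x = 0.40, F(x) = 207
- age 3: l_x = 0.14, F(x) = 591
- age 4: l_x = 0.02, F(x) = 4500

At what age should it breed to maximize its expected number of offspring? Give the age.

Expected offspring if breeding at age x = l_x × F(x):
  age 2: 0.40 × 207 = 82.800
  age 3: 0.14 × 591 = 82.740
  age 4: 0.02 × 4500 = 90.000
Maximum at age 4 (90.000).

4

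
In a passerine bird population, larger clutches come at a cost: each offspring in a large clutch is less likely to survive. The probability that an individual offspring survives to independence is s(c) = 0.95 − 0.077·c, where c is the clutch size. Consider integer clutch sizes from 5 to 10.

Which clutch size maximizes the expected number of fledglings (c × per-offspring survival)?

Expected fledglings = c × s(c):
  c=5: 5 × 0.565 = 2.825
  c=6: 6 × 0.488 = 2.928
  c=7: 7 × 0.411 = 2.877
  c=8: 8 × 0.334 = 2.672
  c=9: 9 × 0.257 = 2.313
  c=10: 10 × 0.180 = 1.800
Maximum at c = 6 (2.928 fledglings).

6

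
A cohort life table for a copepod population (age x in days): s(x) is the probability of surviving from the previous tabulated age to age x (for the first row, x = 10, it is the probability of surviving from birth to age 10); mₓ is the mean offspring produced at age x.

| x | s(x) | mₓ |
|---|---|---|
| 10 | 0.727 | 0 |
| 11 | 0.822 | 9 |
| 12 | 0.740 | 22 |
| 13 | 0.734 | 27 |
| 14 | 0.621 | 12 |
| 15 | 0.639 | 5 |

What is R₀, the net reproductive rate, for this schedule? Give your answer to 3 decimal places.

26.934

Survivorship from birth: l_x = s_10·s_11·…·s_x.
  l_10 = 0.72700
  l_11 = 0.59759
  l_12 = 0.44222
  l_13 = 0.32459
  l_14 = 0.20157
  l_15 = 0.12880
R₀ = Σ l_x mₓ:
  age 10: 0.72700 × 0 = 0.0000
  age 11: 0.59759 × 9 = 5.3783
  age 12: 0.44222 × 22 = 9.7288
  age 13: 0.32459 × 27 = 8.7639
  age 14: 0.20157 × 12 = 2.4188
  age 15: 0.12880 × 5 = 0.6440
R₀ = 0.0000 + 5.3783 + 9.7288 + 8.7639 + 2.4188 + 0.6440 = 26.9339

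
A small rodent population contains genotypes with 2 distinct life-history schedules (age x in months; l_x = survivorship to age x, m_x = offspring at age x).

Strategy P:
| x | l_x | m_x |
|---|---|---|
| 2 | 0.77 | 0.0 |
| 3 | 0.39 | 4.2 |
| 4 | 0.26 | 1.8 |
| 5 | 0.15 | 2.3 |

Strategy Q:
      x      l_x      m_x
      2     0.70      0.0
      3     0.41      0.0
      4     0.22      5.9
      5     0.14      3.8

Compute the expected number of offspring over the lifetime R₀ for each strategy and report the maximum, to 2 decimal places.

Strategy P: R₀ = 0.77×0.0 + 0.39×4.2 + 0.26×1.8 + 0.15×2.3 = 2.4510
Strategy Q: R₀ = 0.70×0.0 + 0.41×0.0 + 0.22×5.9 + 0.14×3.8 = 1.8300
Highest R₀: strategy P with 2.4510.

2.45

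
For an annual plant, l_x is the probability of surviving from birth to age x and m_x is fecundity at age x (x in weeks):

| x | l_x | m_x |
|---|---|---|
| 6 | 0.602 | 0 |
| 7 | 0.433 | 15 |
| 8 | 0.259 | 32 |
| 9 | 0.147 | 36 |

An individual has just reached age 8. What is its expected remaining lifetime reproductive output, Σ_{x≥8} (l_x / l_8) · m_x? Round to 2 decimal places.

l_8 = 0.259. Conditional survival from age 8 to x is l_x / l_8.
  x=8: (0.259/0.259) × 32 = 32.0000
  x=9: (0.147/0.259) × 36 = 20.4324
Sum = 32.0000 + 20.4324 = 52.4324

52.43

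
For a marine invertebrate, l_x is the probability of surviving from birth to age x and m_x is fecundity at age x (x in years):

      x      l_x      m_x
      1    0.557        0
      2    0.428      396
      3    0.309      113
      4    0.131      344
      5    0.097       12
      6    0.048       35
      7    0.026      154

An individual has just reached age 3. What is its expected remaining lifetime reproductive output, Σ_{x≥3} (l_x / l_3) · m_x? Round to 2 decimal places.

l_3 = 0.309. Conditional survival from age 3 to x is l_x / l_3.
  x=3: (0.309/0.309) × 113 = 113.0000
  x=4: (0.131/0.309) × 344 = 145.8382
  x=5: (0.097/0.309) × 12 = 3.7670
  x=6: (0.048/0.309) × 35 = 5.4369
  x=7: (0.026/0.309) × 154 = 12.9579
Sum = 113.0000 + 145.8382 + 3.7670 + 5.4369 + 12.9579 = 281.0000

281.00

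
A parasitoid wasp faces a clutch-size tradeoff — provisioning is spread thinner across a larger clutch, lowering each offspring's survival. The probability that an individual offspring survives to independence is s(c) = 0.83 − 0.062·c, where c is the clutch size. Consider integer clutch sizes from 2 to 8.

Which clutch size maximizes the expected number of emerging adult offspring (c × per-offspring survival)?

7

Expected emerging adult offspring = c × s(c):
  c=2: 2 × 0.706 = 1.412
  c=3: 3 × 0.644 = 1.932
  c=4: 4 × 0.582 = 2.328
  c=5: 5 × 0.520 = 2.600
  c=6: 6 × 0.458 = 2.748
  c=7: 7 × 0.396 = 2.772
  c=8: 8 × 0.334 = 2.672
Maximum at c = 7 (2.772 emerging adult offspring).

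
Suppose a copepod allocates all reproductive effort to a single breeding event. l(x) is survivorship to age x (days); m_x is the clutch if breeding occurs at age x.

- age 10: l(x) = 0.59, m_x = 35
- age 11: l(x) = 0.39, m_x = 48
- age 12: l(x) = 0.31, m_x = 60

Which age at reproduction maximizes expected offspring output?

Expected offspring if breeding at age x = l(x) × m_x:
  age 10: 0.59 × 35 = 20.650
  age 11: 0.39 × 48 = 18.720
  age 12: 0.31 × 60 = 18.600
Maximum at age 10 (20.650).

10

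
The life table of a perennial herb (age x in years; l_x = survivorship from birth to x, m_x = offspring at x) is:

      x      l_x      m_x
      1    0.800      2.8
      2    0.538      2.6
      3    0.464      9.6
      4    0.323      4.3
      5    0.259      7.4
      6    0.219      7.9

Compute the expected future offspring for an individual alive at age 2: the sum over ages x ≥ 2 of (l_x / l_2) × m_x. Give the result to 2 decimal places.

20.24

l_2 = 0.538. Conditional survival from age 2 to x is l_x / l_2.
  x=2: (0.538/0.538) × 2.6 = 2.6000
  x=3: (0.464/0.538) × 9.6 = 8.2796
  x=4: (0.323/0.538) × 4.3 = 2.5816
  x=5: (0.259/0.538) × 7.4 = 3.5625
  x=6: (0.219/0.538) × 7.9 = 3.2158
Sum = 2.6000 + 8.2796 + 2.5816 + 3.5625 + 3.2158 = 20.2394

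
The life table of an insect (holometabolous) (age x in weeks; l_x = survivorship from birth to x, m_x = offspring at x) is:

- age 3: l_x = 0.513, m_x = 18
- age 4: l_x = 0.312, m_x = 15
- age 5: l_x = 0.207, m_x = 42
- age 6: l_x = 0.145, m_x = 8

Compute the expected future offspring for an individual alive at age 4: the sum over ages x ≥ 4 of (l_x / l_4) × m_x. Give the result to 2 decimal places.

46.58

l_4 = 0.312. Conditional survival from age 4 to x is l_x / l_4.
  x=4: (0.312/0.312) × 15 = 15.0000
  x=5: (0.207/0.312) × 42 = 27.8654
  x=6: (0.145/0.312) × 8 = 3.7179
Sum = 15.0000 + 27.8654 + 3.7179 = 46.5833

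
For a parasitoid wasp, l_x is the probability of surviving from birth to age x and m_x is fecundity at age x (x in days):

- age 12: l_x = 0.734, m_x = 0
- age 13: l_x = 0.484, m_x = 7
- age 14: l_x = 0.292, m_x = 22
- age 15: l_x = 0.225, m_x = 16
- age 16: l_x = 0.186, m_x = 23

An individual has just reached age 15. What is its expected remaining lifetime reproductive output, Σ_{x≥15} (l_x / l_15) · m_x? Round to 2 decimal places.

l_15 = 0.225. Conditional survival from age 15 to x is l_x / l_15.
  x=15: (0.225/0.225) × 16 = 16.0000
  x=16: (0.186/0.225) × 23 = 19.0133
Sum = 16.0000 + 19.0133 = 35.0133

35.01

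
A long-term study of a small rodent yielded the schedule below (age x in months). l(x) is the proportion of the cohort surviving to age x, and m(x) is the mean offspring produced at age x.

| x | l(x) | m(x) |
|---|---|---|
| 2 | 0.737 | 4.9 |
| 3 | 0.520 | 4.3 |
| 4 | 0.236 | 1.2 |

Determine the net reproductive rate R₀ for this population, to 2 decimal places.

6.13

R₀ = Σ l(x) m(x):
  age 2: 0.737 × 4.9 = 3.6113
  age 3: 0.520 × 4.3 = 2.2360
  age 4: 0.236 × 1.2 = 0.2832
R₀ = 3.6113 + 2.2360 + 0.2832 = 6.1305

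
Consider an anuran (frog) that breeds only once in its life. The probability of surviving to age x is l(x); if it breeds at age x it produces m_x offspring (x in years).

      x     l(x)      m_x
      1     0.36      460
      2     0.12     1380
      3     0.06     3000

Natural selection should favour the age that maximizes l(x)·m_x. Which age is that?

Expected offspring if breeding at age x = l(x) × m_x:
  age 1: 0.36 × 460 = 165.600
  age 2: 0.12 × 1380 = 165.600
  age 3: 0.06 × 3000 = 180.000
Maximum at age 3 (180.000).

3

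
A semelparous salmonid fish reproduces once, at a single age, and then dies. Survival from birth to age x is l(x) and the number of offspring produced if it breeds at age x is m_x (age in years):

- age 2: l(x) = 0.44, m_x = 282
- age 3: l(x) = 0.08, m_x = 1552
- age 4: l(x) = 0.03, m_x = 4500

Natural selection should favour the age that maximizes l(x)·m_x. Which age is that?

Expected offspring if breeding at age x = l(x) × m_x:
  age 2: 0.44 × 282 = 124.080
  age 3: 0.08 × 1552 = 124.160
  age 4: 0.03 × 4500 = 135.000
Maximum at age 4 (135.000).

4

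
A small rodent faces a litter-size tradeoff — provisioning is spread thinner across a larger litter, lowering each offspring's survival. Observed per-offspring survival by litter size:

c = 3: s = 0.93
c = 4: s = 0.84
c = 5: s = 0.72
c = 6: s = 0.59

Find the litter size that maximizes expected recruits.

Expected recruits = c × s(c):
  c=3: 3 × 0.93 = 2.790
  c=4: 4 × 0.84 = 3.360
  c=5: 5 × 0.72 = 3.600
  c=6: 6 × 0.59 = 3.540
Maximum at c = 5 (3.600 recruits).

5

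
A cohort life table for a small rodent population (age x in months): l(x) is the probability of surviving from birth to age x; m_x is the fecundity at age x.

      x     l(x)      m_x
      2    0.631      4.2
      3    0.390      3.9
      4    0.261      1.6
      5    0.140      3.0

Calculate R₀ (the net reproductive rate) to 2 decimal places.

5.01

R₀ = Σ l(x) m_x:
  age 2: 0.631 × 4.2 = 2.6502
  age 3: 0.390 × 3.9 = 1.5210
  age 4: 0.261 × 1.6 = 0.4176
  age 5: 0.140 × 3.0 = 0.4200
R₀ = 2.6502 + 1.5210 + 0.4176 + 0.4200 = 5.0088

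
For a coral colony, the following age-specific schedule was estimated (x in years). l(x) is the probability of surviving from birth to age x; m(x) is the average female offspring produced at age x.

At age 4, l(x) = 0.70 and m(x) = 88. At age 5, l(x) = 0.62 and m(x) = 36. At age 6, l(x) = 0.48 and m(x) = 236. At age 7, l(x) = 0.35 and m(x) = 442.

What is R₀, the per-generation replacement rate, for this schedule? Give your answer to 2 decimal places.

351.90

R₀ = Σ l(x) m(x):
  age 4: 0.70 × 88 = 61.6000
  age 5: 0.62 × 36 = 22.3200
  age 6: 0.48 × 236 = 113.2800
  age 7: 0.35 × 442 = 154.7000
R₀ = 61.6000 + 22.3200 + 113.2800 + 154.7000 = 351.9000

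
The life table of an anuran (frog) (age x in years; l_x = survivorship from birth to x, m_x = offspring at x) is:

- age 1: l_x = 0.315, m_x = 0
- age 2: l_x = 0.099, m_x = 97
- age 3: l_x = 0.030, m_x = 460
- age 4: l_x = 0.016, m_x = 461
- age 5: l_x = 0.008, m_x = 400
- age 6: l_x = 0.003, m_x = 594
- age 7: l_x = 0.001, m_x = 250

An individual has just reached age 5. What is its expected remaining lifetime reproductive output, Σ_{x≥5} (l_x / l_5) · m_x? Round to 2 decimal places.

l_5 = 0.008. Conditional survival from age 5 to x is l_x / l_5.
  x=5: (0.008/0.008) × 400 = 400.0000
  x=6: (0.003/0.008) × 594 = 222.7500
  x=7: (0.001/0.008) × 250 = 31.2500
Sum = 400.0000 + 222.7500 + 31.2500 = 654.0000

654.00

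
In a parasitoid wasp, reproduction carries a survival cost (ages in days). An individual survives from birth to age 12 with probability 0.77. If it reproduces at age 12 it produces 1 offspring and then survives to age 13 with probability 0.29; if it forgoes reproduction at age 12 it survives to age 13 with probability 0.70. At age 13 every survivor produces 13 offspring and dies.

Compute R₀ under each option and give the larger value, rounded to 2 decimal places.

7.01

breed at age 12: R₀ = 0.77 × (1 + 0.29 × 13) = 0.77 × 4.7700 = 3.6729
delay to age 13: R₀ = 0.77 × (0.70 × 13) = 0.77 × 9.1000 = 7.0070
Higher: delay to age 13 (7.0070).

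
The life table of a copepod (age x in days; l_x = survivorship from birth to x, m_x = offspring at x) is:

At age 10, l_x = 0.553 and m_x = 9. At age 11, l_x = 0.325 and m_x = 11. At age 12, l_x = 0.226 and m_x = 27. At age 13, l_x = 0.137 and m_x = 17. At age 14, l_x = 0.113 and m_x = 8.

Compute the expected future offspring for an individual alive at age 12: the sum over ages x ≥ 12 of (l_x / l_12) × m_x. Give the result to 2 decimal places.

l_12 = 0.226. Conditional survival from age 12 to x is l_x / l_12.
  x=12: (0.226/0.226) × 27 = 27.0000
  x=13: (0.137/0.226) × 17 = 10.3053
  x=14: (0.113/0.226) × 8 = 4.0000
Sum = 27.0000 + 10.3053 + 4.0000 = 41.3053

41.31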